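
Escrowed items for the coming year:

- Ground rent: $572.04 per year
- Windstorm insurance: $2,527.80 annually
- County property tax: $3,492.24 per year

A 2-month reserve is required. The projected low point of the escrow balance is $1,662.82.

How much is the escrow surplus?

Ground rent: $572.04
Windstorm insurance: $2,527.80
County property tax: $3,492.24
Annual escrow total = $572.04 + $2,527.80 + $3,492.24 = $6,592.08
Per month = $6,592.08 ÷ 12 = $549.34
Required cushion = 2 × $549.34 = $1,098.68
Excess over cushion: $1,662.82 − $1,098.68 = $564.14

$564.14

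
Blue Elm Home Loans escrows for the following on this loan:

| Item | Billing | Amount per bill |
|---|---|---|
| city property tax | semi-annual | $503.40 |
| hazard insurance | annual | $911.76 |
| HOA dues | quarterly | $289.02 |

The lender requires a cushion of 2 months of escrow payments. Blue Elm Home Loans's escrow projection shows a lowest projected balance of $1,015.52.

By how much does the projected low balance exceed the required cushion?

$503.08

City property tax — $503.40 × 2 = $1,006.80
Hazard insurance — $911.76
HOA dues — $289.02 × 4 = $1,156.08
Total annual escrow = $1,006.80 + $911.76 + $1,156.08 = $3,074.64
Base monthly escrow = $3,074.64 ÷ 12 = $256.22
Required cushion = 2 × $256.22 = $512.44
Surplus = $1,015.52 − $512.44 = $503.08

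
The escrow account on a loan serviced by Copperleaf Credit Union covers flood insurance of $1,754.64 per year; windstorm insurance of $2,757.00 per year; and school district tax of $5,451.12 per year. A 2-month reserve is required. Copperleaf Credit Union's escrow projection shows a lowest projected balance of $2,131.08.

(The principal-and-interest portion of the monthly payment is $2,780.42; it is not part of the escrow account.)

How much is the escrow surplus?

Flood insurance = $1,754.64 per year
Windstorm insurance = $2,757.00 per year
School district tax = $5,451.12 per year
Total annual escrow = $9,962.76
Monthly escrow = $9,962.76 / 12 = $830.23
Required reserve = 2 × $830.23 = $1,660.46
Excess over cushion: $2,131.08 − $1,660.46 = $470.62

$470.62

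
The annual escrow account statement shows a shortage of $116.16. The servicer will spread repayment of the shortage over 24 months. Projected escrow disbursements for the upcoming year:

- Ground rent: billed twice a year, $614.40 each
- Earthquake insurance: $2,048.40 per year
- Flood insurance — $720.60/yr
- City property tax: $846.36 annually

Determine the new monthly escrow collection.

Ground rent: $614.40 × 2 = $1,228.80 per year
Earthquake insurance: $2,048.40 per year
Flood insurance: $720.60 per year
City property tax: $846.36 per year
Yearly total = $1,228.80 + $2,048.40 + $720.60 + $846.36 = $4,844.16
Monthly escrow = $4,844.16 ÷ 12 = $403.68
Monthly shortage recovery: $116.16 / 24 = $4.84
Adjusted monthly = $403.68 + $4.84 = $408.52

$408.52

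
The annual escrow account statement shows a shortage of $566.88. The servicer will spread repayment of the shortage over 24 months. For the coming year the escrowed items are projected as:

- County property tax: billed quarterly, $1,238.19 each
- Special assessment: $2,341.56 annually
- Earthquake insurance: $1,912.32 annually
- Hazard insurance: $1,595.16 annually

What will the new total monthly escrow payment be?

$923.77

County property tax: $1,238.19 × 4 = $4,952.76
Special assessment: $2,341.56
Earthquake insurance: $1,912.32
Hazard insurance: $1,595.16
Annual escrow total = $10,801.80
Monthly = $10,801.80 ÷ 12 = $900.15
Monthly shortage recovery: $566.88 ÷ 24 = $23.62
New monthly escrow = $900.15 + $23.62 = $923.77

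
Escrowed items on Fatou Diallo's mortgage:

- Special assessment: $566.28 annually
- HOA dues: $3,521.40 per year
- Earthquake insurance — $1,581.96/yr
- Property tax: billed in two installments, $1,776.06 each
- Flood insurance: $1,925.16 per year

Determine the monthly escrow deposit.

Special assessment: $566.28 per year
HOA dues: $3,521.40 per year
Earthquake insurance: $1,581.96 per year
Property tax: $1,776.06 × 2 = $3,552.12 per year
Flood insurance: $1,925.16 per year
Yearly total = $566.28 + $3,521.40 + $1,581.96 + $3,552.12 + $1,925.16 = $11,146.92
Base monthly escrow = $11,146.92 ÷ 12 = $928.91

$928.91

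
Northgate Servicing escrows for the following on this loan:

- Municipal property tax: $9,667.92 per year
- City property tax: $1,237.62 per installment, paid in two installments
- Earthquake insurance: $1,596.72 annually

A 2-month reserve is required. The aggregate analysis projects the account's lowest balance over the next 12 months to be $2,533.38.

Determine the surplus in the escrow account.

$243.40

Municipal property tax = $9,667.92 per year
City property tax = $1,237.62 × 2 = $2,475.24 per year
Earthquake insurance = $1,596.72 per year
Annual escrow total = $13,739.88
Monthly escrow = $13,739.88 ÷ 12 = $1,144.99
Required cushion = 2 × $1,144.99 = $2,289.98
Surplus = $2,533.38 − $2,289.98 = $243.40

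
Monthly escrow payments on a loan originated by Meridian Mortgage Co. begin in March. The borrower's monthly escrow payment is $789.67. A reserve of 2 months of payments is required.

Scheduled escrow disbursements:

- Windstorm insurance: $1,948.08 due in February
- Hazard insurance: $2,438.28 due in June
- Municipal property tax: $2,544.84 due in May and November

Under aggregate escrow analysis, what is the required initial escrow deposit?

$3,403.78

Cushion = 2 × $789.67 = $1,579.34
Trial balance (start $0, +$789.67 each month, − disbursements):
  Mar: +$789.67 → $789.67
  Apr: +$789.67 → $1,579.34
  May: +$789.67 − $2,544.84 → -$175.83
  Jun: +$789.67 − $2,438.28 → -$1,824.44
  Jul: +$789.67 → -$1,034.77
  Aug: +$789.67 → -$245.10
  Sep: +$789.67 → $544.57
  Oct: +$789.67 → $1,334.24
  Nov: +$789.67 − $2,544.84 → -$420.93
  Dec: +$789.67 → $368.74
  Jan: +$789.67 → $1,158.41
  Feb: +$789.67 − $1,948.08 → $0.00
Lowest trial balance = -$1,824.44 (Jun)
Initial deposit = cushion − low point = $1,579.34 − (-$1,824.44) = $3,403.78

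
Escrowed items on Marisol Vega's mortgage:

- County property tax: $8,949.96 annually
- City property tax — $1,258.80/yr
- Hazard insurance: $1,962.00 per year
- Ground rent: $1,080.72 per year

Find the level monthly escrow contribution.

County property tax = $8,949.96/yr
City property tax = $1,258.80/yr
Hazard insurance = $1,962.00/yr
Ground rent = $1,080.72/yr
Combined annual = $8,949.96 + $1,258.80 + $1,962.00 + $1,080.72 = $13,251.48
Per month = $13,251.48 ÷ 12 = $1,104.29

$1,104.29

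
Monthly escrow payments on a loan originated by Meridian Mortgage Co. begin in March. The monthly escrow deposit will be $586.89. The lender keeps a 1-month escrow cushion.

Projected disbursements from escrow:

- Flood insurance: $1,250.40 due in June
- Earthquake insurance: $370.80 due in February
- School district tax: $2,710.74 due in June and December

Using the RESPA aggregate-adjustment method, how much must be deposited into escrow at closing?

$2,200.47

Cushion = 1 × $586.89 = $586.89
Trial balance (start $0, +$586.89 each month, − disbursements):
  Mar: +$586.89 → $586.89
  Apr: +$586.89 → $1,173.78
  May: +$586.89 → $1,760.67
  Jun: +$586.89 − $3,961.14 → -$1,613.58
  Jul: +$586.89 → -$1,026.69
  Aug: +$586.89 → -$439.80
  Sep: +$586.89 → $147.09
  Oct: +$586.89 → $733.98
  Nov: +$586.89 → $1,320.87
  Dec: +$586.89 − $2,710.74 → -$802.98
  Jan: +$586.89 → -$216.09
  Feb: +$586.89 − $370.80 → $0.00
Lowest trial balance = -$1,613.58 (Jun)
Initial deposit = cushion − low point = $586.89 − (-$1,613.58) = $2,200.47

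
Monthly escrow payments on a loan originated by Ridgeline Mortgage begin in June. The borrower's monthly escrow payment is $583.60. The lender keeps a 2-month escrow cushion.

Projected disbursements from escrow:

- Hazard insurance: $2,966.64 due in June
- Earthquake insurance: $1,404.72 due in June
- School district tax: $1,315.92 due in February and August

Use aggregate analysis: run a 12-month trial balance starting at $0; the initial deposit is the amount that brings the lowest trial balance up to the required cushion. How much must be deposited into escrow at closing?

Cushion = 2 × $583.60 = $1,167.20
Trial balance (start $0, +$583.60 each month, − disbursements):
  Jun: +$583.60 − $4,371.36 → -$3,787.76
  Jul: +$583.60 → -$3,204.16
  Aug: +$583.60 − $1,315.92 → -$3,936.48
  Sep: +$583.60 → -$3,352.88
  Oct: +$583.60 → -$2,769.28
  Nov: +$583.60 → -$2,185.68
  Dec: +$583.60 → -$1,602.08
  Jan: +$583.60 → -$1,018.48
  Feb: +$583.60 − $1,315.92 → -$1,750.80
  Mar: +$583.60 → -$1,167.20
  Apr: +$583.60 → -$583.60
  May: +$583.60 → $0.00
Lowest trial balance = -$3,936.48 (Aug)
Initial deposit = cushion − low point = $1,167.20 − (-$3,936.48) = $5,103.68

$5,103.68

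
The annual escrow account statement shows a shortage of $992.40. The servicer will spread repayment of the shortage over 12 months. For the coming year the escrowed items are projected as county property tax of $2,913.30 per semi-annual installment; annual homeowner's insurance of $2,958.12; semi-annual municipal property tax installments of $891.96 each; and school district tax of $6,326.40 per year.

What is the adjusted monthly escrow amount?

County property tax — $2,913.30 × 2 = $5,826.60 per year
Homeowner's insurance — $2,958.12 per year
Municipal property tax — $891.96 × 2 = $1,783.92 per year
School district tax — $6,326.40 per year
Total annual escrow = $16,895.04
Monthly = $16,895.04 / 12 = $1,407.92
Shortage per month = $992.40 ÷ 12 = $82.70
Adjusted monthly = $1,407.92 + $82.70 = $1,490.62

$1,490.62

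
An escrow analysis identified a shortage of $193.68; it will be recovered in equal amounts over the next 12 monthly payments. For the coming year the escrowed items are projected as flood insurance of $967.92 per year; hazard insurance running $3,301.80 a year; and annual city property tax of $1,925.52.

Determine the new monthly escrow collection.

$532.41

Flood insurance — $967.92
Hazard insurance — $3,301.80
City property tax — $1,925.52
Annual escrow total = $967.92 + $3,301.80 + $1,925.52 = $6,195.24
Base monthly escrow = $6,195.24 / 12 = $516.27
Shortage spread = $193.68 / 12 = $16.14/mo
New monthly escrow = $516.27 + $16.14 = $532.41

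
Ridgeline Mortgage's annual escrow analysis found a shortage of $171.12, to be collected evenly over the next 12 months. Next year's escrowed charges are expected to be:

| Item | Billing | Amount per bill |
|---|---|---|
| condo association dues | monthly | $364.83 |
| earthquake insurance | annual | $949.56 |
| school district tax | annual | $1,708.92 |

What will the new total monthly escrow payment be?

Condo association dues: $364.83 × 12 = $4,377.96
Earthquake insurance: $949.56
School district tax: $1,708.92
Yearly total = $4,377.96 + $949.56 + $1,708.92 = $7,036.44
Monthly escrow = $7,036.44 / 12 = $586.37
Shortage per month = $171.12 / 12 = $14.26
Adjusted monthly = $586.37 + $14.26 = $600.63

$600.63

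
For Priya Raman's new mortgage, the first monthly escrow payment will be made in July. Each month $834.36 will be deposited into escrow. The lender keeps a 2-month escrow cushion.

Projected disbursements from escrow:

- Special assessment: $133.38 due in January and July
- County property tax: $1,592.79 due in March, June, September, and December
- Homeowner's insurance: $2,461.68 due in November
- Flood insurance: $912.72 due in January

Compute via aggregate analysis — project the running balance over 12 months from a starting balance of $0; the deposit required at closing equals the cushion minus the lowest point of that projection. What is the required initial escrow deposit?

$2,654.94

Cushion = 2 × $834.36 = $1,668.72
Trial balance (start $0, +$834.36 each month, − disbursements):
  Jul: +$834.36 − $133.38 → $700.98
  Aug: +$834.36 → $1,535.34
  Sep: +$834.36 − $1,592.79 → $776.91
  Oct: +$834.36 → $1,611.27
  Nov: +$834.36 − $2,461.68 → -$16.05
  Dec: +$834.36 − $1,592.79 → -$774.48
  Jan: +$834.36 − $1,046.10 → -$986.22
  Feb: +$834.36 → -$151.86
  Mar: +$834.36 − $1,592.79 → -$910.29
  Apr: +$834.36 → -$75.93
  May: +$834.36 → $758.43
  Jun: +$834.36 − $1,592.79 → $0.00
Lowest trial balance = -$986.22 (Jan)
Initial deposit = cushion − low point = $1,668.72 − (-$986.22) = $2,654.94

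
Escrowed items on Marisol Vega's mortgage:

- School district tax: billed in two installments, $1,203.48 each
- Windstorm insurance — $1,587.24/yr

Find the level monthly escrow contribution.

$332.85

School district tax — $1,203.48 × 2 = $2,406.96
Windstorm insurance — $1,587.24
Annual escrow total = $3,994.20
Per month = $3,994.20 ÷ 12 = $332.85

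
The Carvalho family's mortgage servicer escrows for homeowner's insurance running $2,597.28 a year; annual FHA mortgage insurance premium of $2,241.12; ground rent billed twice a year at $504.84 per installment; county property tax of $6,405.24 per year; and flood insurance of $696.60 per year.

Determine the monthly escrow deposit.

Homeowner's insurance — $2,597.28 annually
FHA mortgage insurance premium — $2,241.12 annually
Ground rent — $504.84 × 2 = $1,009.68 annually
County property tax — $6,405.24 annually
Flood insurance — $696.60 annually
Total annual escrow = $12,949.92
Monthly = $12,949.92 ÷ 12 = $1,079.16

$1,079.16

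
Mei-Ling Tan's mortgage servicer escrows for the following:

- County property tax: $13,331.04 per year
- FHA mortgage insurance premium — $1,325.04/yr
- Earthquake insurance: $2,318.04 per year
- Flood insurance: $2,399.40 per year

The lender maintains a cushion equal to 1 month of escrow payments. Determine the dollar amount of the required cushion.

County property tax = $13,331.04 annually
FHA mortgage insurance premium = $1,325.04 annually
Earthquake insurance = $2,318.04 annually
Flood insurance = $2,399.40 annually
Combined annual = $13,331.04 + $1,325.04 + $2,318.04 + $2,399.40 = $19,373.52
Monthly = $19,373.52 ÷ 12 = $1,614.46
Required cushion = 1 × $1,614.46 = $1,614.46

$1,614.46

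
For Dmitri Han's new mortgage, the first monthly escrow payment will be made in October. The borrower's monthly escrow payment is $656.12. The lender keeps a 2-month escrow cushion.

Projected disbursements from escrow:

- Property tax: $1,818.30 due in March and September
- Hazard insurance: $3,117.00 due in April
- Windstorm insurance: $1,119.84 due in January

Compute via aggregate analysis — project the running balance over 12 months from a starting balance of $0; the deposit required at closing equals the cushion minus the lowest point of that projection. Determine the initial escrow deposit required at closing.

Cushion = 2 × $656.12 = $1,312.24
Trial balance (start $0, +$656.12 each month, − disbursements):
  Oct: +$656.12 → $656.12
  Nov: +$656.12 → $1,312.24
  Dec: +$656.12 → $1,968.36
  Jan: +$656.12 − $1,119.84 → $1,504.64
  Feb: +$656.12 → $2,160.76
  Mar: +$656.12 − $1,818.30 → $998.58
  Apr: +$656.12 − $3,117.00 → -$1,462.30
  May: +$656.12 → -$806.18
  Jun: +$656.12 → -$150.06
  Jul: +$656.12 → $506.06
  Aug: +$656.12 → $1,162.18
  Sep: +$656.12 − $1,818.30 → $0.00
Lowest trial balance = -$1,462.30 (Apr)
Initial deposit = cushion − low point = $1,312.24 − (-$1,462.30) = $2,774.54

$2,774.54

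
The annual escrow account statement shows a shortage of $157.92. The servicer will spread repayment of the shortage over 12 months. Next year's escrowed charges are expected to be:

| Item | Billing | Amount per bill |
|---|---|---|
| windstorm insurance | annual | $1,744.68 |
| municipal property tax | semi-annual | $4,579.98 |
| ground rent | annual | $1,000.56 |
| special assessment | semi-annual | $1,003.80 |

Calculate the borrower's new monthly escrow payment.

$1,172.56

Windstorm insurance — $1,744.68
Municipal property tax — $4,579.98 × 2 = $9,159.96
Ground rent — $1,000.56
Special assessment — $1,003.80 × 2 = $2,007.60
Total per year = $13,912.80
Monthly escrow = $13,912.80 / 12 = $1,159.40
Shortage spread = $157.92 ÷ 12 = $13.16/mo
Adjusted monthly = $1,159.40 + $13.16 = $1,172.56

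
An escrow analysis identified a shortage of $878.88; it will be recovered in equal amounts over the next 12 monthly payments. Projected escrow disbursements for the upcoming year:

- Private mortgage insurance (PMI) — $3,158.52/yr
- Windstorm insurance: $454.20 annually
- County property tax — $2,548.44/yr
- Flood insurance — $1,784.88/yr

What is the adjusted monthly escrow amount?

$735.41

Private mortgage insurance (PMI) — $3,158.52 per year
Windstorm insurance — $454.20 per year
County property tax — $2,548.44 per year
Flood insurance — $1,784.88 per year
Combined annual = $3,158.52 + $454.20 + $2,548.44 + $1,784.88 = $7,946.04
Per month = $7,946.04 / 12 = $662.17
Monthly shortage recovery: $878.88 ÷ 12 = $73.24
Adjusted monthly = $662.17 + $73.24 = $735.41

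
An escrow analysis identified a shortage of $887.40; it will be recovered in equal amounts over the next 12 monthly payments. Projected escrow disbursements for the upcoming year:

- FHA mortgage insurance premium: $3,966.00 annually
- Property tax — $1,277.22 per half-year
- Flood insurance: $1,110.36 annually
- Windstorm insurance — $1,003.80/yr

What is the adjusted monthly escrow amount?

$793.50

FHA mortgage insurance premium — $3,966.00/yr
Property tax — $1,277.22 × 2 = $2,554.44/yr
Flood insurance — $1,110.36/yr
Windstorm insurance — $1,003.80/yr
Total per year = $8,634.60
Monthly = $8,634.60 ÷ 12 = $719.55
Shortage per month = $887.40 ÷ 12 = $73.95
Adjusted monthly = $719.55 + $73.95 = $793.50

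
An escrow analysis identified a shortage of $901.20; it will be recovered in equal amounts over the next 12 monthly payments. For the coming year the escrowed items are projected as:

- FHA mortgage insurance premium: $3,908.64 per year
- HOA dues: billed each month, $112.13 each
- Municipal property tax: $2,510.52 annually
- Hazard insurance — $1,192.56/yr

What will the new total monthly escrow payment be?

$821.54

FHA mortgage insurance premium — $3,908.64 per year
HOA dues — $112.13 × 12 = $1,345.56 per year
Municipal property tax — $2,510.52 per year
Hazard insurance — $1,192.56 per year
Total per year = $3,908.64 + $1,345.56 + $2,510.52 + $1,192.56 = $8,957.28
Monthly = $8,957.28 / 12 = $746.44
Monthly shortage recovery: $901.20 / 12 = $75.10
Adjusted monthly = $746.44 + $75.10 = $821.54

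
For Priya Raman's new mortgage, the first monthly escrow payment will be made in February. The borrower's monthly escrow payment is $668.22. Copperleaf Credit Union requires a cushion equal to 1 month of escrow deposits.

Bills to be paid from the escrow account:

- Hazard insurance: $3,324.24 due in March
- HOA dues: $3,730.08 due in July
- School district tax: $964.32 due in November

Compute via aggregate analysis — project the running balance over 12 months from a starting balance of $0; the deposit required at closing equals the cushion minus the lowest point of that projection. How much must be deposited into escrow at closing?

Cushion = 1 × $668.22 = $668.22
Trial balance (start $0, +$668.22 each month, − disbursements):
  Feb: +$668.22 → $668.22
  Mar: +$668.22 − $3,324.24 → -$1,987.80
  Apr: +$668.22 → -$1,319.58
  May: +$668.22 → -$651.36
  Jun: +$668.22 → $16.86
  Jul: +$668.22 − $3,730.08 → -$3,045.00
  Aug: +$668.22 → -$2,376.78
  Sep: +$668.22 → -$1,708.56
  Oct: +$668.22 → -$1,040.34
  Nov: +$668.22 − $964.32 → -$1,336.44
  Dec: +$668.22 → -$668.22
  Jan: +$668.22 → $0.00
Lowest trial balance = -$3,045.00 (Jul)
Initial deposit = cushion − low point = $668.22 − (-$3,045.00) = $3,713.22

$3,713.22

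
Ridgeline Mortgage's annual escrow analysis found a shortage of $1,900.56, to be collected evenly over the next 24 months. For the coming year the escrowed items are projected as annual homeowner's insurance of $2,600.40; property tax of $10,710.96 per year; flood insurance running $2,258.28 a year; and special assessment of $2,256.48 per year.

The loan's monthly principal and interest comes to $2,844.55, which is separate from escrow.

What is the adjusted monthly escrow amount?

Homeowner's insurance — $2,600.40
Property tax — $10,710.96
Flood insurance — $2,258.28
Special assessment — $2,256.48
Annual escrow total = $17,826.12
Per month = $17,826.12 ÷ 12 = $1,485.51
Monthly shortage recovery: $1,900.56 / 24 = $79.19
New monthly escrow = $1,485.51 + $79.19 = $1,564.70

$1,564.70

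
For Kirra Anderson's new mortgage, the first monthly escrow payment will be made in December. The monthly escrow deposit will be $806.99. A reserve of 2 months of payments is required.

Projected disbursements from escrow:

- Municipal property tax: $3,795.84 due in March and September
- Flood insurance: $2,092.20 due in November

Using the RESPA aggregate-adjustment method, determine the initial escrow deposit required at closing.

Cushion = 2 × $806.99 = $1,613.98
Trial balance (start $0, +$806.99 each month, − disbursements):
  Dec: +$806.99 → $806.99
  Jan: +$806.99 → $1,613.98
  Feb: +$806.99 → $2,420.97
  Mar: +$806.99 − $3,795.84 → -$567.88
  Apr: +$806.99 → $239.11
  May: +$806.99 → $1,046.10
  Jun: +$806.99 → $1,853.09
  Jul: +$806.99 → $2,660.08
  Aug: +$806.99 → $3,467.07
  Sep: +$806.99 − $3,795.84 → $478.22
  Oct: +$806.99 → $1,285.21
  Nov: +$806.99 − $2,092.20 → $0.00
Lowest trial balance = -$567.88 (Mar)
Initial deposit = cushion − low point = $1,613.98 − (-$567.88) = $2,181.86

$2,181.86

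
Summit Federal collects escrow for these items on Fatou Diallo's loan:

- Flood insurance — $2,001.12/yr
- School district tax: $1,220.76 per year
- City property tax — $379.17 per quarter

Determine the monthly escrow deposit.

Flood insurance — $2,001.12 annually
School district tax — $1,220.76 annually
City property tax — $379.17 × 4 = $1,516.68 annually
Total per year = $2,001.12 + $1,220.76 + $1,516.68 = $4,738.56
Per month = $4,738.56 / 12 = $394.88

$394.88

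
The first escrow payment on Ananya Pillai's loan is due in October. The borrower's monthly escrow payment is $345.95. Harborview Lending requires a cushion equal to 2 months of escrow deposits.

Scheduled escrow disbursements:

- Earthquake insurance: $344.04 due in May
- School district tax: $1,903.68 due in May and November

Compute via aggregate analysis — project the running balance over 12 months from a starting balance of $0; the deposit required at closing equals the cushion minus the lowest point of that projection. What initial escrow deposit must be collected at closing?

Cushion = 2 × $345.95 = $691.90
Trial balance (start $0, +$345.95 each month, − disbursements):
  Oct: +$345.95 → $345.95
  Nov: +$345.95 − $1,903.68 → -$1,211.78
  Dec: +$345.95 → -$865.83
  Jan: +$345.95 → -$519.88
  Feb: +$345.95 → -$173.93
  Mar: +$345.95 → $172.02
  Apr: +$345.95 → $517.97
  May: +$345.95 − $2,247.72 → -$1,383.80
  Jun: +$345.95 → -$1,037.85
  Jul: +$345.95 → -$691.90
  Aug: +$345.95 → -$345.95
  Sep: +$345.95 → $0.00
Lowest trial balance = -$1,383.80 (May)
Initial deposit = cushion − low point = $691.90 − (-$1,383.80) = $2,075.70

$2,075.70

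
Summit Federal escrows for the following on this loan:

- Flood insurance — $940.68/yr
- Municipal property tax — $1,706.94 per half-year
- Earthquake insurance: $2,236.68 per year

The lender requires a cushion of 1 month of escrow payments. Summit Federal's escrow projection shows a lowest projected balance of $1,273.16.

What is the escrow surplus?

Flood insurance — $940.68
Municipal property tax — $1,706.94 × 2 = $3,413.88
Earthquake insurance — $2,236.68
Yearly total = $940.68 + $3,413.88 + $2,236.68 = $6,591.24
Base monthly escrow = $6,591.24 / 12 = $549.27
Required cushion = 1 × $549.27 = $549.27
Excess over cushion: $1,273.16 − $549.27 = $723.89

$723.89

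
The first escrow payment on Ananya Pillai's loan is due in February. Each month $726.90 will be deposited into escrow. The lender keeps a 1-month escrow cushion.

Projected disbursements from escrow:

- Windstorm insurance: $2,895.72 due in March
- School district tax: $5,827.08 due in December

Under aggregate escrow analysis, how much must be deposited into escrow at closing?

$2,168.82

Cushion = 1 × $726.90 = $726.90
Trial balance (start $0, +$726.90 each month, − disbursements):
  Feb: +$726.90 → $726.90
  Mar: +$726.90 − $2,895.72 → -$1,441.92
  Apr: +$726.90 → -$715.02
  May: +$726.90 → $11.88
  Jun: +$726.90 → $738.78
  Jul: +$726.90 → $1,465.68
  Aug: +$726.90 → $2,192.58
  Sep: +$726.90 → $2,919.48
  Oct: +$726.90 → $3,646.38
  Nov: +$726.90 → $4,373.28
  Dec: +$726.90 − $5,827.08 → -$726.90
  Jan: +$726.90 → $0.00
Lowest trial balance = -$1,441.92 (Mar)
Initial deposit = cushion − low point = $726.90 − (-$1,441.92) = $2,168.82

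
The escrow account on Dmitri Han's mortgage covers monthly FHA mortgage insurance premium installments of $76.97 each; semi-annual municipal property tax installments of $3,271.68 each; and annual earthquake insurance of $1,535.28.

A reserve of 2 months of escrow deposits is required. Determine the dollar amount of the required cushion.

FHA mortgage insurance premium: $76.97 × 12 = $923.64/yr
Municipal property tax: $3,271.68 × 2 = $6,543.36/yr
Earthquake insurance: $1,535.28/yr
Annual escrow total = $923.64 + $6,543.36 + $1,535.28 = $9,002.28
Per month = $9,002.28 ÷ 12 = $750.19
Cushion = 2 × $750.19 = $1,500.38

$1,500.38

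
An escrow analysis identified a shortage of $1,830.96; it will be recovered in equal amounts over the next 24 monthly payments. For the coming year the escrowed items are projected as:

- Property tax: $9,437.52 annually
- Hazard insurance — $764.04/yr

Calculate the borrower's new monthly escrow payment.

Property tax — $9,437.52 per year
Hazard insurance — $764.04 per year
Total annual escrow = $9,437.52 + $764.04 = $10,201.56
Monthly escrow = $10,201.56 / 12 = $850.13
Monthly shortage recovery: $1,830.96 ÷ 24 = $76.29
New monthly escrow = $850.13 + $76.29 = $926.42

$926.42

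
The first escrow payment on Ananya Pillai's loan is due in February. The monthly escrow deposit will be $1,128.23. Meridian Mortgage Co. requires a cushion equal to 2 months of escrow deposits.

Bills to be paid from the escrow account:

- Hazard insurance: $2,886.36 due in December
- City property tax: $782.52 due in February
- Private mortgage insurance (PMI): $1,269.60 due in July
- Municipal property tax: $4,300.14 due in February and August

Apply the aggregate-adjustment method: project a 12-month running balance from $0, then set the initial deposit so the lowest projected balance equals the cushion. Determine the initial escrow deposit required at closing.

Cushion = 2 × $1,128.23 = $2,256.46
Trial balance (start $0, +$1,128.23 each month, − disbursements):
  Feb: +$1,128.23 − $5,082.66 → -$3,954.43
  Mar: +$1,128.23 → -$2,826.20
  Apr: +$1,128.23 → -$1,697.97
  May: +$1,128.23 → -$569.74
  Jun: +$1,128.23 → $558.49
  Jul: +$1,128.23 − $1,269.60 → $417.12
  Aug: +$1,128.23 − $4,300.14 → -$2,754.79
  Sep: +$1,128.23 → -$1,626.56
  Oct: +$1,128.23 → -$498.33
  Nov: +$1,128.23 → $629.90
  Dec: +$1,128.23 − $2,886.36 → -$1,128.23
  Jan: +$1,128.23 → $0.00
Lowest trial balance = -$3,954.43 (Feb)
Initial deposit = cushion − low point = $2,256.46 − (-$3,954.43) = $6,210.89

$6,210.89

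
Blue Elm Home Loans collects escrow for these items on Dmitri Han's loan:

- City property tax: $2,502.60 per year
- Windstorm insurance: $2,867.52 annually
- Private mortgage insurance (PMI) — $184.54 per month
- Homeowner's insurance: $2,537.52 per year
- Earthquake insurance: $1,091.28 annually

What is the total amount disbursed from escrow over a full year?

City property tax — $2,502.60 per year
Windstorm insurance — $2,867.52 per year
Private mortgage insurance (PMI) — $184.54 × 12 = $2,214.48 per year
Homeowner's insurance — $2,537.52 per year
Earthquake insurance — $1,091.28 per year
Yearly total = $11,213.40

$11,213.40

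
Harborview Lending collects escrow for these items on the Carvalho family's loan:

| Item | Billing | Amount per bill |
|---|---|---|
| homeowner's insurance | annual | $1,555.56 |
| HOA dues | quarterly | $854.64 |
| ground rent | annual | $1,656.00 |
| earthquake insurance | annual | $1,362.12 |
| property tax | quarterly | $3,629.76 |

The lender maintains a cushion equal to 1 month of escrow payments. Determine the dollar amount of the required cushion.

Homeowner's insurance = $1,555.56 per year
HOA dues = $854.64 × 4 = $3,418.56 per year
Ground rent = $1,656.00 per year
Earthquake insurance = $1,362.12 per year
Property tax = $3,629.76 × 4 = $14,519.04 per year
Yearly total = $22,511.28
Per month = $22,511.28 ÷ 12 = $1,875.94
Cushion = 1 × $1,875.94 = $1,875.94

$1,875.94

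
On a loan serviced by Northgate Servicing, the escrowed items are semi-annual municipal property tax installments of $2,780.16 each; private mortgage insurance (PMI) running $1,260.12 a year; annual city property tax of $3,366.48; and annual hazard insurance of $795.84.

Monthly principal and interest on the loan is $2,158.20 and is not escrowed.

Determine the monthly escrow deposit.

$915.23

Municipal property tax = $2,780.16 × 2 = $5,560.32 per year
Private mortgage insurance (PMI) = $1,260.12 per year
City property tax = $3,366.48 per year
Hazard insurance = $795.84 per year
Total per year = $5,560.32 + $1,260.12 + $3,366.48 + $795.84 = $10,982.76
Monthly escrow = $10,982.76 ÷ 12 = $915.23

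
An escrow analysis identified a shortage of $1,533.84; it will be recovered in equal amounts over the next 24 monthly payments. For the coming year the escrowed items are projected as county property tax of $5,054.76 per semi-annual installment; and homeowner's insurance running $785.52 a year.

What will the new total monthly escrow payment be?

County property tax = $5,054.76 × 2 = $10,109.52 annually
Homeowner's insurance = $785.52 annually
Total annual escrow = $10,109.52 + $785.52 = $10,895.04
Per month = $10,895.04 ÷ 12 = $907.92
Monthly shortage recovery: $1,533.84 / 24 = $63.91
New monthly escrow = $907.92 + $63.91 = $971.83

$971.83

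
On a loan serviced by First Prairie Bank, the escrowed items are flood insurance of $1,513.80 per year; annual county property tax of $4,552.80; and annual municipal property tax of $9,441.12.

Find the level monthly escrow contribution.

Flood insurance: $1,513.80 per year
County property tax: $4,552.80 per year
Municipal property tax: $9,441.12 per year
Yearly total = $1,513.80 + $4,552.80 + $9,441.12 = $15,507.72
Base monthly escrow = $15,507.72 ÷ 12 = $1,292.31

$1,292.31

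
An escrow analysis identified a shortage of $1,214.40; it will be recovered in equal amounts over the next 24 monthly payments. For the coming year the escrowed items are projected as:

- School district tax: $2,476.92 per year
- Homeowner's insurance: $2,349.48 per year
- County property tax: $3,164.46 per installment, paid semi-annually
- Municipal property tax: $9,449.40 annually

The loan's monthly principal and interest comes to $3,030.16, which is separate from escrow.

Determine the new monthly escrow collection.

School district tax: $2,476.92 annually
Homeowner's insurance: $2,349.48 annually
County property tax: $3,164.46 × 2 = $6,328.92 annually
Municipal property tax: $9,449.40 annually
Total annual escrow = $20,604.72
Monthly = $20,604.72 ÷ 12 = $1,717.06
Shortage spread = $1,214.40 ÷ 24 = $50.60/mo
Adjusted monthly = $1,717.06 + $50.60 = $1,767.66

$1,767.66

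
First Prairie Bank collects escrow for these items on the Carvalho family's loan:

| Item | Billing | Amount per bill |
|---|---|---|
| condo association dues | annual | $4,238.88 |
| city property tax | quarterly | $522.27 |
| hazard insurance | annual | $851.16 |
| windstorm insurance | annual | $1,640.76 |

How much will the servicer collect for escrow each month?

Condo association dues: $4,238.88
City property tax: $522.27 × 4 = $2,089.08
Hazard insurance: $851.16
Windstorm insurance: $1,640.76
Total per year = $8,819.88
Monthly escrow = $8,819.88 ÷ 12 = $734.99

$734.99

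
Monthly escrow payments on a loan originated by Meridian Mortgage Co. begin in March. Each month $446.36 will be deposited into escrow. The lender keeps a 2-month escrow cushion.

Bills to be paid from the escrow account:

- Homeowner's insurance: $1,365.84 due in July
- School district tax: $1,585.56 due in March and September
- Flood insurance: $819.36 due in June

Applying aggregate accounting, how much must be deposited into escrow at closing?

$3,124.52

Cushion = 2 × $446.36 = $892.72
Trial balance (start $0, +$446.36 each month, − disbursements):
  Mar: +$446.36 − $1,585.56 → -$1,139.20
  Apr: +$446.36 → -$692.84
  May: +$446.36 → -$246.48
  Jun: +$446.36 − $819.36 → -$619.48
  Jul: +$446.36 − $1,365.84 → -$1,538.96
  Aug: +$446.36 → -$1,092.60
  Sep: +$446.36 − $1,585.56 → -$2,231.80
  Oct: +$446.36 → -$1,785.44
  Nov: +$446.36 → -$1,339.08
  Dec: +$446.36 → -$892.72
  Jan: +$446.36 → -$446.36
  Feb: +$446.36 → $0.00
Lowest trial balance = -$2,231.80 (Sep)
Initial deposit = cushion − low point = $892.72 − (-$2,231.80) = $3,124.52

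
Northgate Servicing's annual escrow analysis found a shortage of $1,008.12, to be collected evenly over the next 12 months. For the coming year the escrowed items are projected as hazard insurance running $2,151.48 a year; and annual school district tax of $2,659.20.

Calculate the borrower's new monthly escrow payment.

Hazard insurance — $2,151.48 annually
School district tax — $2,659.20 annually
Total per year = $4,810.68
Monthly escrow = $4,810.68 / 12 = $400.89
Shortage per month = $1,008.12 ÷ 12 = $84.01
Adjusted monthly = $400.89 + $84.01 = $484.90

$484.90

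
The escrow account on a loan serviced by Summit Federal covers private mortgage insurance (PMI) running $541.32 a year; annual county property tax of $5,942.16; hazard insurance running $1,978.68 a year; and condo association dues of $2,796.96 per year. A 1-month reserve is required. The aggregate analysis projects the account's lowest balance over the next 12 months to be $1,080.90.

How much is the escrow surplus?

$142.64

Private mortgage insurance (PMI): $541.32 per year
County property tax: $5,942.16 per year
Hazard insurance: $1,978.68 per year
Condo association dues: $2,796.96 per year
Annual escrow total = $11,259.12
Per month = $11,259.12 ÷ 12 = $938.26
Cushion = 1 × $938.26 = $938.26
Excess over cushion: $1,080.90 − $938.26 = $142.64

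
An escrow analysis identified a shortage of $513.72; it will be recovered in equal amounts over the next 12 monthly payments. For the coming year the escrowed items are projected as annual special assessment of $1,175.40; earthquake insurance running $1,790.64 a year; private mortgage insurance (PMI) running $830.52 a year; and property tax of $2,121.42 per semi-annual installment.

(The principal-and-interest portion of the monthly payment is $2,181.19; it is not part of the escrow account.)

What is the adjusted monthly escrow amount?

$712.76

Special assessment: $1,175.40/yr
Earthquake insurance: $1,790.64/yr
Private mortgage insurance (PMI): $830.52/yr
Property tax: $2,121.42 × 2 = $4,242.84/yr
Total annual escrow = $8,039.40
Per month = $8,039.40 / 12 = $669.95
Shortage per month = $513.72 ÷ 12 = $42.81
Adjusted monthly = $669.95 + $42.81 = $712.76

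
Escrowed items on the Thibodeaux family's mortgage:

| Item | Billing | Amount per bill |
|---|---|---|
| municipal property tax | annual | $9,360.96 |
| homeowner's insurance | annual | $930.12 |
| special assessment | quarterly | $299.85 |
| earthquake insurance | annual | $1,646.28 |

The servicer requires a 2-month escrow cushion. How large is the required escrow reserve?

Municipal property tax = $9,360.96 annually
Homeowner's insurance = $930.12 annually
Special assessment = $299.85 × 4 = $1,199.40 annually
Earthquake insurance = $1,646.28 annually
Annual escrow total = $13,136.76
Monthly escrow = $13,136.76 / 12 = $1,094.73
Reserve = 2 × $1,094.73 = $2,189.46

$2,189.46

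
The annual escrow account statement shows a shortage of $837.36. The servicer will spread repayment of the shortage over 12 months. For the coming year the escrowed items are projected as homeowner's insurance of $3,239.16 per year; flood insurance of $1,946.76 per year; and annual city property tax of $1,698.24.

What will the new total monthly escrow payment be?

$643.46

Homeowner's insurance: $3,239.16 annually
Flood insurance: $1,946.76 annually
City property tax: $1,698.24 annually
Total per year = $6,884.16
Per month = $6,884.16 ÷ 12 = $573.68
Monthly shortage recovery: $837.36 ÷ 12 = $69.78
Adjusted monthly = $573.68 + $69.78 = $643.46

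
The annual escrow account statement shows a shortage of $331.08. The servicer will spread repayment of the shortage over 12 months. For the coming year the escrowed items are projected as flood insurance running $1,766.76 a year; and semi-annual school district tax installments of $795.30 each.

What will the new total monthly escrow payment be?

Flood insurance: $1,766.76 per year
School district tax: $795.30 × 2 = $1,590.60 per year
Annual escrow total = $3,357.36
Per month = $3,357.36 / 12 = $279.78
Shortage spread = $331.08 / 12 = $27.59/mo
Adjusted monthly = $279.78 + $27.59 = $307.37

$307.37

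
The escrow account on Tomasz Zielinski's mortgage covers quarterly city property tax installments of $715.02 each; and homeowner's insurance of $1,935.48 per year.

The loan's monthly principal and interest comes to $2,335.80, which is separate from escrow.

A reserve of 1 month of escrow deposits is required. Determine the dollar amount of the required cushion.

City property tax: $715.02 × 4 = $2,860.08/yr
Homeowner's insurance: $1,935.48/yr
Annual escrow total = $4,795.56
Base monthly escrow = $4,795.56 ÷ 12 = $399.63
Reserve = 1 × $399.63 = $399.63

$399.63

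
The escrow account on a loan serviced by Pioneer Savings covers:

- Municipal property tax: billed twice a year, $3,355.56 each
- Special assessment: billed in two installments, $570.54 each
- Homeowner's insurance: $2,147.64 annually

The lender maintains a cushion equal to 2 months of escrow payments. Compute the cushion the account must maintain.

Municipal property tax — $3,355.56 × 2 = $6,711.12 annually
Special assessment — $570.54 × 2 = $1,141.08 annually
Homeowner's insurance — $2,147.64 annually
Combined annual = $6,711.12 + $1,141.08 + $2,147.64 = $9,999.84
Base monthly escrow = $9,999.84 / 12 = $833.32
Cushion = 2 × $833.32 = $1,666.64

$1,666.64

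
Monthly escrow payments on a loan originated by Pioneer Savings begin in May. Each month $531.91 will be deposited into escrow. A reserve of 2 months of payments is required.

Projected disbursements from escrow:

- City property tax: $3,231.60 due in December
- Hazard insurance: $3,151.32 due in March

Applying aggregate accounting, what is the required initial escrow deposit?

Cushion = 2 × $531.91 = $1,063.82
Trial balance (start $0, +$531.91 each month, − disbursements):
  May: +$531.91 → $531.91
  Jun: +$531.91 → $1,063.82
  Jul: +$531.91 → $1,595.73
  Aug: +$531.91 → $2,127.64
  Sep: +$531.91 → $2,659.55
  Oct: +$531.91 → $3,191.46
  Nov: +$531.91 → $3,723.37
  Dec: +$531.91 − $3,231.60 → $1,023.68
  Jan: +$531.91 → $1,555.59
  Feb: +$531.91 → $2,087.50
  Mar: +$531.91 − $3,151.32 → -$531.91
  Apr: +$531.91 → $0.00
Lowest trial balance = -$531.91 (Mar)
Initial deposit = cushion − low point = $1,063.82 − (-$531.91) = $1,595.73

$1,595.73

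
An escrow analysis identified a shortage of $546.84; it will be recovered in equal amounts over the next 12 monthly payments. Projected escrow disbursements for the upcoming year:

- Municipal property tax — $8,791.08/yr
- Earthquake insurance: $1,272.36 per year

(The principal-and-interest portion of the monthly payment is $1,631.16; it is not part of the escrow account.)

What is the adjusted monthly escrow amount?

$884.19

Municipal property tax: $8,791.08 per year
Earthquake insurance: $1,272.36 per year
Annual escrow total = $10,063.44
Monthly escrow = $10,063.44 / 12 = $838.62
Shortage per month = $546.84 / 12 = $45.57
Adjusted monthly = $838.62 + $45.57 = $884.19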